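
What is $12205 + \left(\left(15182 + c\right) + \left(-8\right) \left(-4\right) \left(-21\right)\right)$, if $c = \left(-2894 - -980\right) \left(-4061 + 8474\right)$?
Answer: $-8419767$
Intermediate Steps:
$c = -8446482$ ($c = \left(-2894 + 980\right) 4413 = \left(-1914\right) 4413 = -8446482$)
$12205 + \left(\left(15182 + c\right) + \left(-8\right) \left(-4\right) \left(-21\right)\right) = 12205 + \left(\left(15182 - 8446482\right) + \left(-8\right) \left(-4\right) \left(-21\right)\right) = 12205 + \left(-8431300 + 32 \left(-21\right)\right) = 12205 - 8431972 = -8419767$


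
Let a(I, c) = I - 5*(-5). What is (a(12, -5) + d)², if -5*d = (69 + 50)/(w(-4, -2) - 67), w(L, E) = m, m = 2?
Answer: 147476736/105625 ≈ 1396.2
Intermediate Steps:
w(L, E) = 2
a(I, c) = 25 + I (a(I, c) = I + 25 = 25 + I)
d = 119/325 (d = -(69 + 50)/(5*(2 - 67)) = -119/(5*(-65)) = -119*(-1)/(5*65) = -⅕*(-119/65) = 119/325 ≈ 0.36615)
(a(12, -5) + d)² = ((25 + 12) + 119/325)² = (37 + 119/325)² = (12144/325)² = 147476736/105625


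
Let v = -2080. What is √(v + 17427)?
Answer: √15347 ≈ 123.88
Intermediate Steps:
√(v + 17427) = √(-2080 + 17427) = √15347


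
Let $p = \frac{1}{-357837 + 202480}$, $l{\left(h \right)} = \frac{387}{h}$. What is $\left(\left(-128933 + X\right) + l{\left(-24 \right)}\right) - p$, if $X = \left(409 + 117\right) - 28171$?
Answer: $- \frac{194623947813}{1242856} \approx -1.5659 \cdot 10^{5}$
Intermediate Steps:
$X = -27645$ ($X = 526 - 28171 = -27645$)
$p = - \frac{1}{155357}$ ($p = \frac{1}{-155357} = - \frac{1}{155357} \approx -6.4368 \cdot 10^{-6}$)
$\left(\left(-128933 + X\right) + l{\left(-24 \right)}\right) - p = \left(\left(-128933 - 27645\right) + \frac{387}{-24}\right) - - \frac{1}{155357} = \left(-156578 + 387 \left(- \frac{1}{24}\right)\right) + \frac{1}{155357} = \left(-156578 - \frac{129}{8}\right) + \frac{1}{155357} = - \frac{1252753}{8} + \frac{1}{155357} = - \frac{194623947813}{1242856}$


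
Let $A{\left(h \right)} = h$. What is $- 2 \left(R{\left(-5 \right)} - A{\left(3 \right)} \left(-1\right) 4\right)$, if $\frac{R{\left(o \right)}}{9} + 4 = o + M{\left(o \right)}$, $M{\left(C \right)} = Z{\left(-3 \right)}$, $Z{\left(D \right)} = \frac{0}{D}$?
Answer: $138$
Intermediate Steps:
$Z{\left(D \right)} = 0$
$M{\left(C \right)} = 0$
$R{\left(o \right)} = -36 + 9 o$ ($R{\left(o \right)} = -36 + 9 \left(o + 0\right) = -36 + 9 o$)
$- 2 \left(R{\left(-5 \right)} - A{\left(3 \right)} \left(-1\right) 4\right) = - 2 \left(\left(-36 + 9 \left(-5\right)\right) - 3 \left(-1\right) 4\right) = - 2 \left(\left(-36 - 45\right) - \left(-3\right) 4\right) = - 2 \left(-81 - -12\right) = - 2 \left(-81 + 12\right) = \left(-2\right) \left(-69\right) = 138$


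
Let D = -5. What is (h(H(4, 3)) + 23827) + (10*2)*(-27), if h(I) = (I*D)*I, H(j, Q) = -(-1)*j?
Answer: 23207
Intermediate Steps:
H(j, Q) = j
h(I) = -5*I² (h(I) = (I*(-5))*I = (-5*I)*I = -5*I²)
(h(H(4, 3)) + 23827) + (10*2)*(-27) = (-5*4² + 23827) + (10*2)*(-27) = (-5*16 + 23827) + 20*(-27) = (-80 + 23827) - 540 = 23747 - 540 = 23207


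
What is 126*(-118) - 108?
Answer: -14976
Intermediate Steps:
126*(-118) - 108 = -14868 - 108 = -14976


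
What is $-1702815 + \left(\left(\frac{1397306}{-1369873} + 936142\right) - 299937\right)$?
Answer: $- \frac{1461121637836}{1369873} \approx -1.0666 \cdot 10^{6}$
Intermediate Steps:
$-1702815 + \left(\left(\frac{1397306}{-1369873} + 936142\right) - 299937\right) = -1702815 + \left(\left(1397306 \left(- \frac{1}{1369873}\right) + 936142\right) - 299937\right) = -1702815 + \left(\left(- \frac{1397306}{1369873} + 936142\right) - 299937\right) = -1702815 + \left(\frac{1282394252660}{1369873} - 299937\right) = -1702815 + \frac{871518654659}{1369873} = - \frac{1461121637836}{1369873}$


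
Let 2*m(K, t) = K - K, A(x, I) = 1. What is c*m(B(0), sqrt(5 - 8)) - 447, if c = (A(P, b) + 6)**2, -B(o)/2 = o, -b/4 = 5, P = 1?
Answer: -447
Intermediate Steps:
b = -20 (b = -4*5 = -20)
B(o) = -2*o
m(K, t) = 0 (m(K, t) = (K - K)/2 = (1/2)*0 = 0)
c = 49 (c = (1 + 6)**2 = 7**2 = 49)
c*m(B(0), sqrt(5 - 8)) - 447 = 49*0 - 447 = 0 - 447 = -447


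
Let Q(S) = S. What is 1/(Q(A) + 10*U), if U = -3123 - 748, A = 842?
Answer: -1/37868 ≈ -2.6408e-5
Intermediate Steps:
U = -3871
1/(Q(A) + 10*U) = 1/(842 + 10*(-3871)) = 1/(842 - 38710) = 1/(-37868) = -1/37868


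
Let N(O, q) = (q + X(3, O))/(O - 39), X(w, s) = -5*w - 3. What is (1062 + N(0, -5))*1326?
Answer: 1408994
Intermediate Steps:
X(w, s) = -3 - 5*w
N(O, q) = (-18 + q)/(-39 + O) (N(O, q) = (q + (-3 - 5*3))/(O - 39) = (q + (-3 - 15))/(-39 + O) = (q - 18)/(-39 + O) = (-18 + q)/(-39 + O))
(1062 + N(0, -5))*1326 = (1062 + (-18 - 5)/(-39 + 0))*1326 = (1062 - 23/(-39))*1326 = (1062 - 1/39*(-23))*1326 = (1062 + 23/39)*1326 = (41441/39)*1326 = 1408994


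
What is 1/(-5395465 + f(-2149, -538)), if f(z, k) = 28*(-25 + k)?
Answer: -1/5411229 ≈ -1.8480e-7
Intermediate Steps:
f(z, k) = -700 + 28*k
1/(-5395465 + f(-2149, -538)) = 1/(-5395465 + (-700 + 28*(-538))) = 1/(-5395465 + (-700 - 15064)) = 1/(-5395465 - 15764) = 1/(-5411229) = -1/5411229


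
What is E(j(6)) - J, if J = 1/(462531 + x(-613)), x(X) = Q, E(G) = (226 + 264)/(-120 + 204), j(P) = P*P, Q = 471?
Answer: 1350422/231501 ≈ 5.8333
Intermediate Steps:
j(P) = P²
E(G) = 35/6 (E(G) = 490/84 = 490*(1/84) = 35/6)
x(X) = 471
J = 1/463002 (J = 1/(462531 + 471) = 1/463002 ≈ 2.1598e-6)
E(j(6)) - J = 35/6 - 1*1/463002 = 35/6 - 1/463002 = 1350422/231501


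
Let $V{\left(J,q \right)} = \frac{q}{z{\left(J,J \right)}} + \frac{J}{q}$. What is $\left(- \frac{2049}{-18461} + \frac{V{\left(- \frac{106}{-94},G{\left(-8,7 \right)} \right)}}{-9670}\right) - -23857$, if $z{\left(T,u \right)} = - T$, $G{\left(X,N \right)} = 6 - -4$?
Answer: $\frac{106089717129220151}{4446880141700} \approx 23857.0$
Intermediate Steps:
$G{\left(X,N \right)} = 10$ ($G{\left(X,N \right)} = 6 + 4 = 10$)
$V{\left(J,q \right)} = \frac{J}{q} - \frac{q}{J}$ ($V{\left(J,q \right)} = \frac{q}{\left(-1\right) J} + \frac{J}{q} = q \left(- \frac{1}{J}\right) + \frac{J}{q} = - \frac{q}{J} + \frac{J}{q} = \frac{J}{q} - \frac{q}{J}$)
$\left(- \frac{2049}{-18461} + \frac{V{\left(- \frac{106}{-94},G{\left(-8,7 \right)} \right)}}{-9670}\right) - -23857 = \left(- \frac{2049}{-18461} + \frac{\frac{\left(-106\right) \frac{1}{-94}}{10} - \frac{10}{\left(-106\right) \frac{1}{-94}}}{-9670}\right) - -23857 = \left(\left(-2049\right) \left(- \frac{1}{18461}\right) + \left(\left(-106\right) \left(- \frac{1}{94}\right) \frac{1}{10} - \frac{10}{\left(-106\right) \left(- \frac{1}{94}\right)}\right) \left(- \frac{1}{9670}\right)\right) + 23857 = \left(\frac{2049}{18461} + \left(\frac{53}{47} \cdot \frac{1}{10} - \frac{10}{\frac{53}{47}}\right) \left(- \frac{1}{9670}\right)\right) + 23857 = \left(\frac{2049}{18461} + \left(\frac{53}{470} - 10 \cdot \frac{47}{53}\right) \left(- \frac{1}{9670}\right)\right) + 23857 = \left(\frac{2049}{18461} + \left(\frac{53}{470} - \frac{470}{53}\right) \left(- \frac{1}{9670}\right)\right) + 23857 = \left(\frac{2049}{18461} - - \frac{218091}{240879700}\right) + 23857 = \left(\frac{2049}{18461} + \frac{218091}{240879700}\right) + 23857 = \frac{497588683251}{4446880141700} + 23857 = \frac{106089717129220151}{4446880141700}$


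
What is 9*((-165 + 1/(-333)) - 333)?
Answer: -165835/37 ≈ -4482.0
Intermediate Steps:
9*((-165 + 1/(-333)) - 333) = 9*((-165 - 1/333) - 333) = 9*(-54946/333 - 333) = 9*(-165835/333) = -165835/37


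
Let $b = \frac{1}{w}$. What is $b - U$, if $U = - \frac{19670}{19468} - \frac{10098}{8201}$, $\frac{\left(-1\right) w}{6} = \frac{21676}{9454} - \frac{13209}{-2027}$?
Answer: $\frac{22465976970632663}{10107198737660769} \approx 2.2228$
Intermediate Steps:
$w = - \frac{506445414}{9581629}$ ($w = - 6 \left(\frac{21676}{9454} - \frac{13209}{-2027}\right) = - 6 \left(21676 \cdot \frac{1}{9454} - - \frac{13209}{2027}\right) = - 6 \left(\frac{10838}{4727} + \frac{13209}{2027}\right) = \left(-6\right) \frac{84407569}{9581629} = - \frac{506445414}{9581629} \approx -52.856$)
$b = - \frac{9581629}{506445414}$ ($b = \frac{1}{- \frac{506445414}{9581629}} = - \frac{9581629}{506445414} \approx -0.018919$)
$U = - \frac{178950767}{79828534}$ ($U = \left(-19670\right) \frac{1}{19468} - \frac{10098}{8201} = - \frac{9835}{9734} - \frac{10098}{8201} = - \frac{178950767}{79828534} \approx -2.2417$)
$b - U = - \frac{9581629}{506445414} - - \frac{178950767}{79828534} = - \frac{9581629}{506445414} + \frac{178950767}{79828534} = \frac{22465976970632663}{10107198737660769}$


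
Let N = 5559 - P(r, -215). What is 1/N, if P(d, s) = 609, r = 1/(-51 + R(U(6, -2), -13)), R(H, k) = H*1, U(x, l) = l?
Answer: 1/4950 ≈ 0.00020202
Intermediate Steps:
R(H, k) = H
r = -1/53 (r = 1/(-51 - 2) = 1/(-53) = -1/53 ≈ -0.018868)
N = 4950 (N = 5559 - 1*609 = 5559 - 609 = 4950)
1/N = 1/4950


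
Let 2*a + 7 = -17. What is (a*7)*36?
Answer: -3024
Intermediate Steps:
a = -12 (a = -7/2 + (1/2)*(-17) = -7/2 - 17/2 = -12)
(a*7)*36 = -12*7*36 = -84*36 = -3024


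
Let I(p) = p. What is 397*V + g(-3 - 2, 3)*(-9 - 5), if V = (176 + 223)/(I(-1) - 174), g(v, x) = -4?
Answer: -21229/25 ≈ -849.16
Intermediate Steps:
V = -57/25 (V = (176 + 223)/(-1 - 174) = 399/(-175) = 399*(-1/175) = -57/25 ≈ -2.2800)
397*V + g(-3 - 2, 3)*(-9 - 5) = 397*(-57/25) - 4*(-9 - 5) = -22629/25 - 4*(-14) = -22629/25 + 56 = -21229/25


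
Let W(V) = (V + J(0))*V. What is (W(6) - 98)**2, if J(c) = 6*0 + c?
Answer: 3844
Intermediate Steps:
J(c) = c (J(c) = 0 + c = c)
W(V) = V**2 (W(V) = (V + 0)*V = V*V = V**2)
(W(6) - 98)**2 = (6**2 - 98)**2 = (36 - 98)**2 = (-62)**2 = 3844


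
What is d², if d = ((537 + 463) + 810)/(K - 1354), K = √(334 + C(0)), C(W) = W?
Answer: 3276100/(1354 - √334)² ≈ 1.8362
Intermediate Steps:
K = √334 (K = √(334 + 0) = √334 ≈ 18.276)
d = 1810/(-1354 + √334) (d = ((537 + 463) + 810)/(√334 - 1354) = (1000 + 810)/(-1354 + √334) = 1810/(-1354 + √334) ≈ -1.3551)
d² = (-1225370/916491 - 905*√334/916491)²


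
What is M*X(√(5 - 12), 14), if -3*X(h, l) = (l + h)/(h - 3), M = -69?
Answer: 23*(√7 - 14*I)/(√7 + 3*I) ≈ -50.313 - 64.656*I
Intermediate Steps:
X(h, l) = -(h + l)/(3*(-3 + h)) (X(h, l) = -(l + h)/(3*(h - 3)) = -(h + l)/(3*(-3 + h)))
M*X(√(5 - 12), 14) = -23*(-√(5 - 12) - 1*14)/(-3 + √(5 - 12)) = -23*(-√(-7) - 14)/(-3 + √(-7)) = -23*(-I*√7 - 14)/(-3 + I*√7) = -23*(-14 - I*√7)/(-3 + I*√7)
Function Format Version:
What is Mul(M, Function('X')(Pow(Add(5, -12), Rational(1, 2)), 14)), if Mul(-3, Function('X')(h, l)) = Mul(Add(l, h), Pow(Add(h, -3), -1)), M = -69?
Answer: Mul(23, Pow(Add(Pow(7, Rational(1, 2)), Mul(3, I)), -1), Add(Pow(7, Rational(1, 2)), Mul(-14, I))) ≈ Add(-50.313, Mul(-64.656, I))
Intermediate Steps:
Function('X')(h, l) = Mul(Rational(-1, 3), Pow(Add(-3, h), -1), Add(h, l)) (Function('X')(h, l) = Mul(Rational(-1, 3), Mul(Add(l, h), Pow(Add(h, -3), -1))) = Mul(Rational(-1, 3), Mul(Add(h, l), Pow(Add(-3, h), -1))) = Mul(Rational(-1, 3), Mul(Pow(Add(-3, h), -1), Add(h, l))) = Mul(Rational(-1, 3), Pow(Add(-3, h), -1), Add(h, l)))
Mul(M, Function('X')(Pow(Add(5, -12), Rational(1, 2)), 14)) = Mul(-69, Mul(Rational(1, 3), Pow(Add(-3, Pow(Add(5, -12), Rational(1, 2))), -1), Add(Mul(-1, Pow(Add(5, -12), Rational(1, 2))), Mul(-1, 14)))) = Mul(-69, Mul(Rational(1, 3), Pow(Add(-3, Pow(-7, Rational(1, 2))), -1), Add(Mul(-1, Pow(-7, Rational(1, 2))), -14))) = Mul(-69, Mul(Rational(1, 3), Pow(Add(-3, Mul(I, Pow(7, Rational(1, 2)))), -1), Add(Mul(-1, Mul(I, Pow(7, Rational(1, 2)))), -14))) = Mul(-69, Mul(Rational(1, 3), Pow(Add(-3, Mul(I, Pow(7, Rational(1, 2)))), -1), Add(Mul(-1, I, Pow(7, Rational(1, 2))), -14))) = Mul(-69, Mul(Rational(1, 3), Pow(Add(-3, Mul(I, Pow(7, Rational(1, 2)))), -1), Add(-14, Mul(-1, I, Pow(7, Rational(1, 2)))))) = Mul(-23, Pow(Add(-3, Mul(I, Pow(7, Rational(1, 2)))), -1), Add(-14, Mul(-1, I, Pow(7, Rational(1, 2)))))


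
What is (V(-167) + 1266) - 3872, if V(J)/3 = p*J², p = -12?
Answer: -1006610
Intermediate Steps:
V(J) = -36*J² (V(J) = 3*(-12*J²) = -36*J²)
(V(-167) + 1266) - 3872 = (-36*(-167)² + 1266) - 3872 = (-36*27889 + 1266) - 3872 = (-1004004 + 1266) - 3872 = -1002738 - 3872 = -1006610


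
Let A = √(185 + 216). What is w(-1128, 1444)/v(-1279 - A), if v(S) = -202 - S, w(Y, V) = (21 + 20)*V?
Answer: 15940677/289882 - 14801*√401/289882 ≈ 53.968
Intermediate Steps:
A = √401 ≈ 20.025
w(Y, V) = 41*V
w(-1128, 1444)/v(-1279 - A) = (41*1444)/(-202 - (-1279 - √401)) = 59204/(-202 + (1279 + √401)) = 59204/(1077 + √401)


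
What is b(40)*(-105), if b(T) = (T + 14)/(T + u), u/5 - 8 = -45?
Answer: 1134/29 ≈ 39.103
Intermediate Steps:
u = -185 (u = 40 + 5*(-45) = 40 - 225 = -185)
b(T) = (14 + T)/(-185 + T) (b(T) = (T + 14)/(T - 185) = (14 + T)/(-185 + T))
b(40)*(-105) = ((14 + 40)/(-185 + 40))*(-105) = (54/(-145))*(-105) = -1/145*54*(-105) = -54/145*(-105) = 1134/29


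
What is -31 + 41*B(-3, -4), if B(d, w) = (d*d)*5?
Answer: 1814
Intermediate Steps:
B(d, w) = 5*d² (B(d, w) = d²*5 = 5*d²)
-31 + 41*B(-3, -4) = -31 + 41*(5*(-3)²) = -31 + 41*(5*9) = -31 + 41*45 = -31 + 1845 = 1814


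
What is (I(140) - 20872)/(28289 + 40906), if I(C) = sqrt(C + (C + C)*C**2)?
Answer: -20872/69195 + 2*sqrt(1372035)/69195 ≈ -0.26778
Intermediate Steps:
I(C) = sqrt(C + 2*C**3) (I(C) = sqrt(C + (2*C)*C**2) = sqrt(C + 2*C**3))
(I(140) - 20872)/(28289 + 40906) = (sqrt(140 + 2*140**3) - 20872)/(28289 + 40906) = (sqrt(140 + 2*2744000) - 20872)/69195 = (sqrt(140 + 5488000) - 20872)*(1/69195) = (sqrt(5488140) - 20872)*(1/69195) = (2*sqrt(1372035) - 20872)*(1/69195) = (-20872 + 2*sqrt(1372035))*(1/69195) = -20872/69195 + 2*sqrt(1372035)/69195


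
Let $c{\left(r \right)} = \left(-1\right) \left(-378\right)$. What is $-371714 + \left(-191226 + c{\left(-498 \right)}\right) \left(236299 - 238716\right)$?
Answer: $460907902$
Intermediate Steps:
$c{\left(r \right)} = 378$
$-371714 + \left(-191226 + c{\left(-498 \right)}\right) \left(236299 - 238716\right) = -371714 + \left(-191226 + 378\right) \left(236299 - 238716\right) = -371714 - -461279616 = -371714 + 461279616 = 460907902$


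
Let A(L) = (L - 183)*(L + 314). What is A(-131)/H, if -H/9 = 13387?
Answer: 19154/40161 ≈ 0.47693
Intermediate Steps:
H = -120483 (H = -9*13387 = -120483)
A(L) = (-183 + L)*(314 + L)
A(-131)/H = (-57462 + (-131)**2 + 131*(-131))/(-120483) = (-57462 + 17161 - 17161)*(-1/120483) = -57462*(-1/120483) = 19154/40161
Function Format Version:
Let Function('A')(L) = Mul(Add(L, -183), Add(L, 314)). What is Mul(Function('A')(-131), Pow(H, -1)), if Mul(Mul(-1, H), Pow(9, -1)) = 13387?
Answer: Rational(19154, 40161) ≈ 0.47693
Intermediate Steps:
H = -120483 (H = Mul(-9, 13387) = -120483)
Function('A')(L) = Mul(Add(-183, L), Add(314, L))
Mul(Function('A')(-131), Pow(H, -1)) = Mul(Add(-57462, Pow(-131, 2), Mul(131, -131)), Pow(-120483, -1)) = Mul(Add(-57462, 17161, -17161), Rational(-1, 120483)) = Mul(-57462, Rational(-1, 120483)) = Rational(19154, 40161)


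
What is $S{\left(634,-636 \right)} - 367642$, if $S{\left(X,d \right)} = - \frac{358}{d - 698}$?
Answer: $- \frac{245217035}{667} \approx -3.6764 \cdot 10^{5}$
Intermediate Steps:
$S{\left(X,d \right)} = - \frac{358}{-698 + d}$
$S{\left(634,-636 \right)} - 367642 = - \frac{358}{-698 - 636} - 367642 = - \frac{358}{-1334} - 367642 = \left(-358\right) \left(- \frac{1}{1334}\right) - 367642 = \frac{179}{667} - 367642 = - \frac{245217035}{667}$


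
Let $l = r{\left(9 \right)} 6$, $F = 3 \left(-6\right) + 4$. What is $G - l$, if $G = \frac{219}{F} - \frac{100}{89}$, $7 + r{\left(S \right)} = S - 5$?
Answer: $\frac{1537}{1246} \approx 1.2335$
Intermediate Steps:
$r{\left(S \right)} = -12 + S$ ($r{\left(S \right)} = -7 + \left(S - 5\right) = -7 + \left(-5 + S\right) = -12 + S$)
$F = -14$ ($F = -18 + 4 = -14$)
$G = - \frac{20891}{1246}$ ($G = \frac{219}{-14} - \frac{100}{89} = 219 \left(- \frac{1}{14}\right) - \frac{100}{89} = - \frac{219}{14} - \frac{100}{89} = - \frac{20891}{1246} \approx -16.766$)
$l = -18$ ($l = \left(-12 + 9\right) 6 = \left(-3\right) 6 = -18$)
$G - l = - \frac{20891}{1246} - -18 = - \frac{20891}{1246} + 18 = \frac{1537}{1246}$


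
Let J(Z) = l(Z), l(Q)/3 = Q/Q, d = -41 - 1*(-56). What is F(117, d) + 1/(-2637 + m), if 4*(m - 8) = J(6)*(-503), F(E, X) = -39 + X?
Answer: -288604/12025 ≈ -24.000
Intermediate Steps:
d = 15 (d = -41 + 56 = 15)
l(Q) = 3 (l(Q) = 3*(Q/Q) = 3*1 = 3)
J(Z) = 3
m = -1477/4 (m = 8 + (3*(-503))/4 = 8 + (¼)*(-1509) = 8 - 1509/4 = -1477/4 ≈ -369.25)
F(117, d) + 1/(-2637 + m) = (-39 + 15) + 1/(-2637 - 1477/4) = -24 + 1/(-12025/4) = -24 - 4/12025 = -288604/12025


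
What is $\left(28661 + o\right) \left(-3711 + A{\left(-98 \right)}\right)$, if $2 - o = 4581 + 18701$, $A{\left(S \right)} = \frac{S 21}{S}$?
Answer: $-19855890$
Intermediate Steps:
$A{\left(S \right)} = 21$ ($A{\left(S \right)} = \frac{21 S}{S} = 21$)
$o = -23280$ ($o = 2 - \left(4581 + 18701\right) = 2 - 23282 = -23280$)
$\left(28661 + o\right) \left(-3711 + A{\left(-98 \right)}\right) = \left(28661 - 23280\right) \left(-3711 + 21\right) = 5381 \left(-3690\right) = -19855890$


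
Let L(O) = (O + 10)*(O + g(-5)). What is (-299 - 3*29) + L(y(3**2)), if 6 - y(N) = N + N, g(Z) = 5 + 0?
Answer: -372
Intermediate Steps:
g(Z) = 5
y(N) = 6 - 2*N (y(N) = 6 - (N + N) = 6 - 2*N)
L(O) = (5 + O)*(10 + O) (L(O) = (O + 10)*(O + 5) = (10 + O)*(5 + O) = (5 + O)*(10 + O))
(-299 - 3*29) + L(y(3**2)) = (-299 - 3*29) + (50 + (6 - 2*3**2)**2 + 15*(6 - 2*3**2)) = (-299 - 87) + (50 + (6 - 2*9)**2 + 15*(6 - 2*9)) = -386 + (50 + (6 - 18)**2 + 15*(6 - 18)) = -386 + (50 + (-12)**2 + 15*(-12)) = -386 + (50 + 144 - 180) = -386 + 14 = -372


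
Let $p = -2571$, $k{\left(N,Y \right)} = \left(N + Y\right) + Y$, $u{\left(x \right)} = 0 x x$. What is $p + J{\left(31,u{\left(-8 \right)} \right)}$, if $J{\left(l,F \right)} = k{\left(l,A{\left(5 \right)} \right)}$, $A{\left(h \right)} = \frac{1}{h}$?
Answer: $- \frac{12698}{5} \approx -2539.6$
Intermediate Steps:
$u{\left(x \right)} = 0$ ($u{\left(x \right)} = 0 x = 0$)
$k{\left(N,Y \right)} = N + 2 Y$
$J{\left(l,F \right)} = \frac{2}{5} + l$ ($J{\left(l,F \right)} = l + \frac{2}{5} = \frac{2}{5} + l$)
$p + J{\left(31,u{\left(-8 \right)} \right)} = -2571 + \left(\frac{2}{5} + 31\right) = -2571 + \frac{157}{5} = - \frac{12698}{5}$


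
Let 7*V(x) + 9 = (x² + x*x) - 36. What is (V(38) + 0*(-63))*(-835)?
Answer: -2373905/7 ≈ -3.3913e+5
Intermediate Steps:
V(x) = -45/7 + 2*x²/7 (V(x) = -9/7 + ((x² + x*x) - 36)/7 = -9/7 + ((x² + x²) - 36)/7 = -9/7 + (2*x² - 36)/7 = -9/7 + (-36 + 2*x²)/7 = -9/7 + (-36/7 + 2*x²/7) = -45/7 + 2*x²/7)
(V(38) + 0*(-63))*(-835) = ((-45/7 + (2/7)*38²) + 0*(-63))*(-835) = ((-45/7 + (2/7)*1444) + 0)*(-835) = ((-45/7 + 2888/7) + 0)*(-835) = (2843/7 + 0)*(-835) = (2843/7)*(-835) = -2373905/7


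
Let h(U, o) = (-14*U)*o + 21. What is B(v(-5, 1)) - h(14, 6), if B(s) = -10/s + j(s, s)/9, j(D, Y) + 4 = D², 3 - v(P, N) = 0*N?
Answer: 10370/9 ≈ 1152.2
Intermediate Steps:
h(U, o) = 21 - 14*U*o (h(U, o) = -14*U*o + 21 = 21 - 14*U*o)
v(P, N) = 3 (v(P, N) = 3 - 0*N = 3 - 1*0 = 3 + 0 = 3)
j(D, Y) = -4 + D²
B(s) = -4/9 - 10/s + s²/9 (B(s) = -10/s + (-4 + s²)/9 = -10/s + (-4 + s²)*(⅑) = -10/s + (-4/9 + s²/9) = -4/9 - 10/s + s²/9)
B(v(-5, 1)) - h(14, 6) = (⅑)*(-90 + 3*(-4 + 3²))/3 - (21 - 14*14*6) = (⅑)*(⅓)*(-90 + 3*(-4 + 9)) - (21 - 1176) = (⅑)*(⅓)*(-90 + 3*5) - 1*(-1155) = (⅑)*(⅓)*(-90 + 15) + 1155 = (⅑)*(⅓)*(-75) + 1155 = -25/9 + 1155 = 10370/9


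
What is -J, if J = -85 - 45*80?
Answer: 3685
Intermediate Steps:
J = -3685 (J = -85 - 1*3600 = -85 - 3600 = -3685)
-J = -1*(-3685) = 3685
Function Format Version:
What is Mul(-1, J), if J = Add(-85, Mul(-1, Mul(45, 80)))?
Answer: 3685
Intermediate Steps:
J = -3685 (J = Add(-85, Mul(-1, 3600)) = Add(-85, -3600) = -3685)
Mul(-1, J) = Mul(-1, -3685) = 3685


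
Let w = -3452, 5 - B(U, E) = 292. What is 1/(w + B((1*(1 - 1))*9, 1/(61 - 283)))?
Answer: -1/3739 ≈ -0.00026745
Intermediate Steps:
B(U, E) = -287 (B(U, E) = 5 - 1*292 = 5 - 292 = -287)
1/(w + B((1*(1 - 1))*9, 1/(61 - 283))) = 1/(-3452 - 287) = 1/(-3739) = -1/3739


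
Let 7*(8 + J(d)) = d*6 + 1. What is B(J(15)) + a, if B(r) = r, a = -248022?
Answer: -248017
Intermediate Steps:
J(d) = -55/7 + 6*d/7 (J(d) = -8 + (d*6 + 1)/7 = -8 + (6*d + 1)/7 = -8 + (1 + 6*d)/7 = -8 + (⅐ + 6*d/7) = -55/7 + 6*d/7)
B(J(15)) + a = (-55/7 + (6/7)*15) - 248022 = (-55/7 + 90/7) - 248022 = 5 - 248022 = -248017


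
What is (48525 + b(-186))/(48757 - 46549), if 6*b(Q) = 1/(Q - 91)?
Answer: 80648549/3669696 ≈ 21.977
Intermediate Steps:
b(Q) = 1/(6*(-91 + Q)) (b(Q) = 1/(6*(Q - 91)) = 1/(6*(-91 + Q)))
(48525 + b(-186))/(48757 - 46549) = (48525 + 1/(6*(-91 - 186)))/(48757 - 46549) = (48525 + (⅙)/(-277))/2208 = (48525 + (⅙)*(-1/277))*(1/2208) = (48525 - 1/1662)*(1/2208) = (80648549/1662)*(1/2208) = 80648549/3669696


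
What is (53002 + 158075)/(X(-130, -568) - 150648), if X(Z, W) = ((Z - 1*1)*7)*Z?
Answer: -211077/31438 ≈ -6.7141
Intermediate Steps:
X(Z, W) = Z*(-7 + 7*Z) (X(Z, W) = ((Z - 1)*7)*Z = ((-1 + Z)*7)*Z = (-7 + 7*Z)*Z = Z*(-7 + 7*Z))
(53002 + 158075)/(X(-130, -568) - 150648) = (53002 + 158075)/(7*(-130)*(-1 - 130) - 150648) = 211077/(7*(-130)*(-131) - 150648) = 211077/(119210 - 150648) = 211077/(-31438) = 211077*(-1/31438) = -211077/31438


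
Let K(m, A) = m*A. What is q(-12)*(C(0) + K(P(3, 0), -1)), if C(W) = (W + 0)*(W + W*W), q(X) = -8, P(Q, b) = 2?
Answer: 16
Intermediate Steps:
K(m, A) = A*m
C(W) = W*(W + W**2)
q(-12)*(C(0) + K(P(3, 0), -1)) = -8*(0**2*(1 + 0) - 1*2) = -8*(0*1 - 2) = -8*(0 - 2) = -8*(-2) = 16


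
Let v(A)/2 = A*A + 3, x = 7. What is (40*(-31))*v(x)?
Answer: -128960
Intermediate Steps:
v(A) = 6 + 2*A² (v(A) = 2*(A*A + 3) = 2*(A² + 3) = 2*(3 + A²) = 6 + 2*A²)
(40*(-31))*v(x) = (40*(-31))*(6 + 2*7²) = -1240*(6 + 2*49) = -1240*(6 + 98) = -1240*104 = -128960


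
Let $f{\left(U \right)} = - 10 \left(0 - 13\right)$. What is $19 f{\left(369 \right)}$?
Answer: $2470$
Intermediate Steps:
$f{\left(U \right)} = 130$ ($f{\left(U \right)} = \left(-10\right) \left(-13\right) = 130$)
$19 f{\left(369 \right)} = 19 \cdot 130 = 2470$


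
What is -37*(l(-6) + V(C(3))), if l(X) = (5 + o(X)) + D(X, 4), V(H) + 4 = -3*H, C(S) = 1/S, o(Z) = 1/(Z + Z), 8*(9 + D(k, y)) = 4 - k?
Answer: 1739/6 ≈ 289.83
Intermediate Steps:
D(k, y) = -17/2 - k/8 (D(k, y) = -9 + (4 - k)/8 = -9 + (1/2 - k/8) = -17/2 - k/8)
o(Z) = 1/(2*Z)
V(H) = -4 - 3*H
l(X) = -7/2 + 1/(2*X) - X/8 (l(X) = (5 + 1/(2*X)) + (-17/2 - X/8) = -7/2 + 1/(2*X) - X/8)
-37*(l(-6) + V(C(3))) = -37*((1/8)*(4 - 1*(-6)*(28 - 6))/(-6) + (-4 - 3/3)) = -37*((1/8)*(-1/6)*(4 - 1*(-6)*22) + (-4 - 3*1/3)) = -37*((1/8)*(-1/6)*(4 + 132) + (-4 - 1)) = -37*((1/8)*(-1/6)*136 - 5) = -37*(-17/6 - 5) = -37*(-47/6) = 1739/6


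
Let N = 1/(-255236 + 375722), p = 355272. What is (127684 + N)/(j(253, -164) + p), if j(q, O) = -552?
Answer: 3076826885/8547758784 ≈ 0.35996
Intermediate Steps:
N = 1/120486 ≈ 8.2997e-6
(127684 + N)/(j(253, -164) + p) = (127684 + 1/120486)/(-552 + 355272) = (15384134425/120486)/354720 = (15384134425/120486)*(1/354720) = 3076826885/8547758784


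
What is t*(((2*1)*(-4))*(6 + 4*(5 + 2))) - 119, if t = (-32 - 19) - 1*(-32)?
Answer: 5049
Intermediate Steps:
t = -19 (t = -51 + 32 = -19)
t*(((2*1)*(-4))*(6 + 4*(5 + 2))) - 119 = -19*(2*1)*(-4)*(6 + 4*(5 + 2)) - 119 = -19*2*(-4)*(6 + 4*7) - 119 = -(-152)*(6 + 28) - 119 = -(-152)*34 - 119 = -19*(-272) - 119 = 5168 - 119 = 5049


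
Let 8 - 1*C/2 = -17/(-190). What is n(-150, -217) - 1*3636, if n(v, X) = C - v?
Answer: -329667/95 ≈ -3470.2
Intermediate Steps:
C = 1503/95 (C = 16 - (-34)/(-190) = 16 - (-34)*(-1)/190 = 16 - 2*17/190 = 16 - 17/95 = 1503/95 ≈ 15.821)
n(v, X) = 1503/95 - v
n(-150, -217) - 1*3636 = (1503/95 - 1*(-150)) - 1*3636 = (1503/95 + 150) - 3636 = 15753/95 - 3636 = -329667/95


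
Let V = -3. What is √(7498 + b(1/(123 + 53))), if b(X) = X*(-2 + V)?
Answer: 3*√1612897/44 ≈ 86.591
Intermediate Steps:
b(X) = -5*X (b(X) = X*(-2 - 3) = X*(-5) = -5*X)
√(7498 + b(1/(123 + 53))) = √(7498 - 5/(123 + 53)) = √(7498 - 5/176) = √(1319643/176) = 3*√1612897/44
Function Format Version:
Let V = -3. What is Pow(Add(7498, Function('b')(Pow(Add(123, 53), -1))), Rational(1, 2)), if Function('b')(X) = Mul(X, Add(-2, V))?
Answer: Mul(Rational(3, 44), Pow(1612897, Rational(1, 2))) ≈ 86.591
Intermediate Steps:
Function('b')(X) = Mul(-5, X) (Function('b')(X) = Mul(X, Add(-2, -3)) = Mul(X, -5) = Mul(-5, X))
Pow(Add(7498, Function('b')(Pow(Add(123, 53), -1))), Rational(1, 2)) = Pow(Add(7498, Mul(-5, Pow(Add(123, 53), -1))), Rational(1, 2)) = Pow(Add(7498, Mul(-5, Pow(176, -1))), Rational(1, 2)) = Pow(Add(7498, Mul(-5, Rational(1, 176))), Rational(1, 2)) = Pow(Add(7498, Rational(-5, 176)), Rational(1, 2)) = Pow(Rational(1319643, 176), Rational(1, 2)) = Mul(Rational(3, 44), Pow(1612897, Rational(1, 2)))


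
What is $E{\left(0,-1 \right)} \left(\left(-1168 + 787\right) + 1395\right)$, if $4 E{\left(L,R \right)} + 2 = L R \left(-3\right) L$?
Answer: $-507$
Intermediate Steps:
$E{\left(L,R \right)} = - \frac{1}{2} - \frac{3 R L^{2}}{4}$ ($E{\left(L,R \right)} = - \frac{1}{2} + \frac{L R \left(-3\right) L}{4} = - \frac{1}{2} + \frac{- 3 L R L}{4} = - \frac{1}{2} + \frac{\left(-3\right) R L^{2}}{4} = - \frac{1}{2} - \frac{3 R L^{2}}{4}$)
$E{\left(0,-1 \right)} \left(\left(-1168 + 787\right) + 1395\right) = \left(- \frac{1}{2} - - \frac{3 \cdot 0^{2}}{4}\right) \left(\left(-1168 + 787\right) + 1395\right) = \left(- \frac{1}{2} - \left(- \frac{3}{4}\right) 0\right) \left(-381 + 1395\right) = \left(- \frac{1}{2} + 0\right) 1014 = \left(- \frac{1}{2}\right) 1014 = -507$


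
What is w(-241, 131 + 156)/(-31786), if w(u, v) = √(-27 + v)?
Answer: -√65/15893 ≈ -0.00050728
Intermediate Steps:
w(-241, 131 + 156)/(-31786) = √(-27 + (131 + 156))/(-31786) = √(-27 + 287)*(-1/31786) = √260*(-1/31786) = (2*√65)*(-1/31786) = -√65/15893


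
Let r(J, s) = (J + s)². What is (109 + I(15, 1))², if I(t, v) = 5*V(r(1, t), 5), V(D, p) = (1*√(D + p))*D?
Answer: 427634281 + 837120*√29 ≈ 4.3214e+8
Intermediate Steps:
V(D, p) = D*√(D + p) (V(D, p) = √(D + p)*D = D*√(D + p))
I(t, v) = 5*(1 + t)²*√(5 + (1 + t)²) (I(t, v) = 5*((1 + t)²*√((1 + t)² + 5)) = 5*((1 + t)²*√(5 + (1 + t)²)) = 5*(1 + t)²*√(5 + (1 + t)²))
(109 + I(15, 1))² = (109 + 5*(1 + 15)²*√(5 + (1 + 15)²))² = (109 + 5*16²*√(5 + 16²))² = (109 + 5*256*√(5 + 256))² = (109 + 5*256*√261)² = (109 + 5*256*(3*√29))² = (109 + 3840*√29)²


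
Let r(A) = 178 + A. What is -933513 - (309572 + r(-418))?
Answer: -1242845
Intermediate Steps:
-933513 - (309572 + r(-418)) = -933513 - (309572 + (178 - 418)) = -933513 - (309572 - 240) = -933513 - 1*309332 = -933513 - 309332 = -1242845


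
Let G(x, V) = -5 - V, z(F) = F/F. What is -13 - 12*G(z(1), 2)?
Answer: 71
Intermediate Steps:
z(F) = 1
-13 - 12*G(z(1), 2) = -13 - 12*(-5 - 1*2) = -13 - 12*(-5 - 2) = -13 - 12*(-7) = -13 + 84 = 71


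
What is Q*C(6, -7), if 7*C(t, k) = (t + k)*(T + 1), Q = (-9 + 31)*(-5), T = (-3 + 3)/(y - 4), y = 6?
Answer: 110/7 ≈ 15.714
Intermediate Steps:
T = 0 (T = (-3 + 3)/(6 - 4) = 0/2 = 0*(1/2) = 0)
Q = -110 (Q = 22*(-5) = -110)
C(t, k) = k/7 + t/7 (C(t, k) = ((t + k)*(0 + 1))/7 = ((k + t)*1)/7 = (k + t)/7 = k/7 + t/7)
Q*C(6, -7) = -110*((1/7)*(-7) + (1/7)*6) = -110*(-1 + 6/7) = -110*(-1/7) = 110/7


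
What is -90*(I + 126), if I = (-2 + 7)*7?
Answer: -14490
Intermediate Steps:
I = 35 (I = 5*7 = 35)
-90*(I + 126) = -90*(35 + 126) = -90*161 = -14490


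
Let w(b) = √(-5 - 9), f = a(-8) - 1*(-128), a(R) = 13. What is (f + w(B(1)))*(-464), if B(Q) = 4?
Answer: -65424 - 464*I*√14 ≈ -65424.0 - 1736.1*I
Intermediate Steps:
f = 141 (f = 13 - 1*(-128) = 13 + 128 = 141)
w(b) = I*√14 (w(b) = √(-14) = I*√14)
(f + w(B(1)))*(-464) = (141 + I*√14)*(-464) = -65424 - 464*I*√14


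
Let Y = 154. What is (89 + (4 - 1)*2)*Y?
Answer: 14630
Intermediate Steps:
(89 + (4 - 1)*2)*Y = (89 + (4 - 1)*2)*154 = (89 + 3*2)*154 = (89 + 6)*154 = 95*154 = 14630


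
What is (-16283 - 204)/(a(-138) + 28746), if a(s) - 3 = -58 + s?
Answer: -16487/28553 ≈ -0.57742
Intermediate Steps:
a(s) = -55 + s (a(s) = 3 + (-58 + s) = -55 + s)
(-16283 - 204)/(a(-138) + 28746) = (-16283 - 204)/((-55 - 138) + 28746) = -16487/(-193 + 28746) = -16487/28553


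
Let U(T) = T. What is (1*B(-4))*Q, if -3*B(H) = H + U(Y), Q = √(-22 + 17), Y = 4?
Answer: 0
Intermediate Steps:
Q = I*√5 (Q = √(-5) = I*√5 ≈ 2.2361*I)
B(H) = -4/3 - H/3 (B(H) = -(H + 4)/3 = -(4 + H)/3 = -4/3 - H/3)
(1*B(-4))*Q = (1*(-4/3 - ⅓*(-4)))*(I*√5) = (1*(-4/3 + 4/3))*(I*√5) = (1*0)*(I*√5) = 0*(I*√5) = 0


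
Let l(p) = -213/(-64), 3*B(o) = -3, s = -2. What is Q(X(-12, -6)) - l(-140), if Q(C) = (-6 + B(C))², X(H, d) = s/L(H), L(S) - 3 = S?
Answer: 2923/64 ≈ 45.672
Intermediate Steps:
B(o) = -1 (B(o) = (⅓)*(-3) = -1)
L(S) = 3 + S
X(H, d) = -2/(3 + H)
l(p) = 213/64 (l(p) = -213*(-1/64) = 213/64)
Q(C) = 49 (Q(C) = (-6 - 1)² = (-7)² = 49)
Q(X(-12, -6)) - l(-140) = 49 - 1*213/64 = 49 - 213/64 = 2923/64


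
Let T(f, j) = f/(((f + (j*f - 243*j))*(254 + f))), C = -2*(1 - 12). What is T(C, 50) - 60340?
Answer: -91829273771/1521864 ≈ -60340.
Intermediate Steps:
C = 22 (C = -2*(-11) = 22)
T(f, j) = f/((254 + f)*(f - 243*j + f*j)) (T(f, j) = f/(((f + (f*j - 243*j))*(254 + f))) = f/(((f + (-243*j + f*j))*(254 + f))) = f/(((f - 243*j + f*j)*(254 + f))) = f/(((254 + f)*(f - 243*j + f*j))) = f*(1/((254 + f)*(f - 243*j + f*j))) = f/((254 + f)*(f - 243*j + f*j)))
T(C, 50) - 60340 = 22/(22**2 - 61722*50 + 254*22 + 50*22**2 + 11*22*50) - 60340 = 22/(484 - 3086100 + 5588 + 50*484 + 12100) - 60340 = 22/(484 - 3086100 + 5588 + 24200 + 12100) - 60340 = 22/(-3043728) - 60340 = 22*(-1/3043728) - 60340 = -11/1521864 - 60340 = -91829273771/1521864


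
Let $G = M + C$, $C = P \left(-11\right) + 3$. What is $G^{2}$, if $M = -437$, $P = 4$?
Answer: $228484$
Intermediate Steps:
$C = -41$ ($C = 4 \left(-11\right) + 3 = -44 + 3 = -41$)
$G = -478$ ($G = -437 - 41 = -478$)
$G^{2} = \left(-478\right)^{2} = 228484$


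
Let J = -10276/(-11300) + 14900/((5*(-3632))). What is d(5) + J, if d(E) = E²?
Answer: 64355527/2565100 ≈ 25.089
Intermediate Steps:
J = 228027/2565100 (J = -10276*(-1/11300) + 14900/(-18160) = 2569/2825 + 14900*(-1/18160) = 2569/2825 - 745/908 = 228027/2565100 ≈ 0.088896)
d(5) + J = 5² + 228027/2565100 = 25 + 228027/2565100 = 64355527/2565100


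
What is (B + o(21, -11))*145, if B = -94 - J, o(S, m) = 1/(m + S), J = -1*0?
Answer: -27231/2 ≈ -13616.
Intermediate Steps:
J = 0
o(S, m) = 1/(S + m)
B = -94 (B = -94 - 1*0 = -94 + 0 = -94)
(B + o(21, -11))*145 = (-94 + 1/(21 - 11))*145 = (-94 + 1/10)*145 = (-94 + ⅒)*145 = -939/10*145 = -27231/2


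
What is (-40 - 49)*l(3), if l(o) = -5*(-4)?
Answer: -1780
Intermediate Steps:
l(o) = 20
(-40 - 49)*l(3) = (-40 - 49)*20 = -89*20 = -1780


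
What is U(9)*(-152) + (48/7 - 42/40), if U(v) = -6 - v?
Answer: 320013/140 ≈ 2285.8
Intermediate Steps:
U(9)*(-152) + (48/7 - 42/40) = (-6 - 1*9)*(-152) + (48/7 - 42/40) = (-6 - 9)*(-152) + (48*(⅐) - 42*1/40) = -15*(-152) + (48/7 - 21/20) = 2280 + 813/140 = 320013/140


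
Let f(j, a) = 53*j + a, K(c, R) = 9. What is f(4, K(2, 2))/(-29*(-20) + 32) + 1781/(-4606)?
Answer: -2119/82908 ≈ -0.025558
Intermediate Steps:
f(j, a) = a + 53*j
f(4, K(2, 2))/(-29*(-20) + 32) + 1781/(-4606) = (9 + 53*4)/(-29*(-20) + 32) + 1781/(-4606) = (9 + 212)/(580 + 32) + 1781*(-1/4606) = 221/612 - 1781/4606 = 221*(1/612) - 1781/4606 = 13/36 - 1781/4606 = -2119/82908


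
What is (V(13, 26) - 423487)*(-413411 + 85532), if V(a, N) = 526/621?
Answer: 9580802928331/69 ≈ 1.3885e+11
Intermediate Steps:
V(a, N) = 526/621 (V(a, N) = 526*(1/621) = 526/621)
(V(13, 26) - 423487)*(-413411 + 85532) = (526/621 - 423487)*(-413411 + 85532) = -262984901/621*(-327879) = 9580802928331/69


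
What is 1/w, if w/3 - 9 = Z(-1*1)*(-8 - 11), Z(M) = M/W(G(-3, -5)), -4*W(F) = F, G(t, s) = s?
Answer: 5/363 ≈ 0.013774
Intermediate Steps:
W(F) = -F/4
Z(M) = 4*M/5 (Z(M) = M/((-¼*(-5))) = M/(5/4) = M*(⅘) = 4*M/5)
w = 363/5 (w = 27 + 3*((4*(-1*1)/5)*(-8 - 11)) = 27 + 3*(((⅘)*(-1))*(-19)) = 27 + 3*(-⅘*(-19)) = 27 + 3*(76/5) = 27 + 228/5 = 363/5 ≈ 72.600)
1/w = 1/(363/5) = 5/363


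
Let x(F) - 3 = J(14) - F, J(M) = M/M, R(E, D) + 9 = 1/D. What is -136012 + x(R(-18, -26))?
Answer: -3535973/26 ≈ -1.3600e+5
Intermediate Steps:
R(E, D) = -9 + 1/D
J(M) = 1
x(F) = 4 - F (x(F) = 3 + (1 - F) = 4 - F)
-136012 + x(R(-18, -26)) = -136012 + (4 - (-9 + 1/(-26))) = -136012 + (4 - (-9 - 1/26)) = -136012 + (4 - 1*(-235/26)) = -136012 + (4 + 235/26) = -136012 + 339/26 = -3535973/26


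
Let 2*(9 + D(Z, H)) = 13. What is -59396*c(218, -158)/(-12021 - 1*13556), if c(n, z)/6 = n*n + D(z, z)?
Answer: 16935522084/25577 ≈ 6.6214e+5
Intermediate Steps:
D(Z, H) = -5/2 (D(Z, H) = -9 + (1/2)*13 = -9 + 13/2 = -5/2)
c(n, z) = -15 + 6*n**2 (c(n, z) = 6*(n*n - 5/2) = 6*(n**2 - 5/2) = 6*(-5/2 + n**2) = -15 + 6*n**2)
-59396*c(218, -158)/(-12021 - 1*13556) = -59396*(-15 + 6*218**2)/(-12021 - 1*13556) = -59396*(-15 + 6*47524)/(-12021 - 13556) = -59396/((-25577/(-15 + 285144))) = -59396/((-25577/285129)) = -59396/((-25577*1/285129)) = -59396/(-25577/285129) = -59396*(-285129/25577) = 16935522084/25577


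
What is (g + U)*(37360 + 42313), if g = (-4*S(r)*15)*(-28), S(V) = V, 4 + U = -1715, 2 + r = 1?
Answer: -270808527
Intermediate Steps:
r = -1 (r = -2 + 1 = -1)
U = -1719 (U = -4 - 1715 = -1719)
g = -1680 (g = (-4*(-1)*15)*(-28) = (4*15)*(-28) = 60*(-28) = -1680)
(g + U)*(37360 + 42313) = (-1680 - 1719)*(37360 + 42313) = -3399*79673 = -270808527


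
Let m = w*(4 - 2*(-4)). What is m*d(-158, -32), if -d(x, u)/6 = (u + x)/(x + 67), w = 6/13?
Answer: -82080/1183 ≈ -69.383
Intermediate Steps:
w = 6/13 (w = 6*(1/13) = 6/13 ≈ 0.46154)
m = 72/13 (m = 6*(4 - 2*(-4))/13 = 6*(4 + 8)/13 = (6/13)*12 = 72/13 ≈ 5.5385)
d(x, u) = -6*(u + x)/(67 + x) (d(x, u) = -6*(u + x)/(x + 67) = -6*(u + x)/(67 + x))
m*d(-158, -32) = 72*(6*(-1*(-32) - 1*(-158))/(67 - 158))/13 = 72*(6*(32 + 158)/(-91))/13 = 72*(6*(-1/91)*190)/13 = (72/13)*(-1140/91) = -82080/1183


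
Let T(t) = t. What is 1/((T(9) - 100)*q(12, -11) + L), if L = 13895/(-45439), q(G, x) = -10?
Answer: 45439/41335595 ≈ 0.0010993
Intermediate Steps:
L = -13895/45439 (L = 13895*(-1/45439) = -13895/45439 ≈ -0.30579)
1/((T(9) - 100)*q(12, -11) + L) = 1/((9 - 100)*(-10) - 13895/45439) = 1/(-91*(-10) - 13895/45439) = 1/(910 - 13895/45439) = 1/(41335595/45439) = 45439/41335595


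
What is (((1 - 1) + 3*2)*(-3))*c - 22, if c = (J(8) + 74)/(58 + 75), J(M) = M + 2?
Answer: -634/19 ≈ -33.368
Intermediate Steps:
J(M) = 2 + M
c = 12/19 (c = ((2 + 8) + 74)/(58 + 75) = (10 + 74)/133 = 84*(1/133) = 12/19 ≈ 0.63158)
(((1 - 1) + 3*2)*(-3))*c - 22 = (((1 - 1) + 3*2)*(-3))*(12/19) - 22 = ((0 + 6)*(-3))*(12/19) - 22 = (6*(-3))*(12/19) - 22 = -18*12/19 - 22 = -216/19 - 22 = -634/19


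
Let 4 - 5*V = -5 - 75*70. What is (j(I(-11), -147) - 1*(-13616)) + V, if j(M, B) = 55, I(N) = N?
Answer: 73614/5 ≈ 14723.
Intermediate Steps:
V = 5259/5 (V = ⅘ - (-5 - 75*70)/5 = ⅘ - (-5 - 5250)/5 = ⅘ - ⅕*(-5255) = ⅘ + 1051 = 5259/5 ≈ 1051.8)
(j(I(-11), -147) - 1*(-13616)) + V = (55 - 1*(-13616)) + 5259/5 = (55 + 13616) + 5259/5 = 13671 + 5259/5 = 73614/5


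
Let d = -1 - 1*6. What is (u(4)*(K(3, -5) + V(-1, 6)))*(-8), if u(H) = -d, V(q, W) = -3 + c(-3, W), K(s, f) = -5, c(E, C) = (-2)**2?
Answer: 224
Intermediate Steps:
c(E, C) = 4
V(q, W) = 1 (V(q, W) = -3 + 4 = 1)
d = -7 (d = -1 - 6 = -7)
u(H) = 7 (u(H) = -1*(-7) = 7)
(u(4)*(K(3, -5) + V(-1, 6)))*(-8) = (7*(-5 + 1))*(-8) = (7*(-4))*(-8) = -28*(-8) = 224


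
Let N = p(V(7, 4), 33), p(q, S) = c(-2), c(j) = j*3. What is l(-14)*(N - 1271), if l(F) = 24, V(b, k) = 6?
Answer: -30648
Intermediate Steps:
c(j) = 3*j
p(q, S) = -6 (p(q, S) = 3*(-2) = -6)
N = -6
l(-14)*(N - 1271) = 24*(-6 - 1271) = 24*(-1277) = -30648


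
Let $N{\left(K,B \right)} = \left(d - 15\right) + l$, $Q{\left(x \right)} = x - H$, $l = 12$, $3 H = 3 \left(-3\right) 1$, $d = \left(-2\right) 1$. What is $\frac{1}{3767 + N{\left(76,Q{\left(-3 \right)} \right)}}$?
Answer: $\frac{1}{3762} \approx 0.00026582$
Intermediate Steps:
$d = -2$
$H = -3$ ($H = \frac{3 \left(-3\right) 1}{3} = \frac{\left(-9\right) 1}{3} = \frac{1}{3} \left(-9\right) = -3$)
$Q{\left(x \right)} = 3 + x$ ($Q{\left(x \right)} = x - -3 = x + 3 = 3 + x$)
$N{\left(K,B \right)} = -5$ ($N{\left(K,B \right)} = \left(-2 - 15\right) + 12 = -17 + 12 = -5$)
$\frac{1}{3767 + N{\left(76,Q{\left(-3 \right)} \right)}} = \frac{1}{3767 - 5} = \frac{1}{3762}$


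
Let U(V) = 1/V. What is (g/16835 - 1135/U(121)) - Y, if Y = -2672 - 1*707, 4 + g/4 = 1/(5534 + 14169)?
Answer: -44433206185024/331700005 ≈ -1.3396e+5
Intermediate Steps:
g = -315244/19703 (g = -16 + 4/(5534 + 14169) = -16 + 4/19703 = -315244/19703 ≈ -16.000)
Y = -3379 (Y = -2672 - 707 = -3379)
(g/16835 - 1135/U(121)) - Y = (-315244/19703/16835 - 1135/(1/121)) - 1*(-3379) = (-315244/19703*1/16835 - 1135/1/121) + 3379 = (-315244/331700005 - 1135*121) + 3379 = (-315244/331700005 - 137335) + 3379 = -45554020501919/331700005 + 3379 = -44433206185024/331700005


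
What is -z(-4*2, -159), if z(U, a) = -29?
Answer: 29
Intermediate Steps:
-z(-4*2, -159) = -1*(-29) = 29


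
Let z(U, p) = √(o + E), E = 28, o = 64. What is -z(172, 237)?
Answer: -2*√23 ≈ -9.5917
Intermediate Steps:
z(U, p) = 2*√23 (z(U, p) = √(64 + 28) = √92 = 2*√23)
-z(172, 237) = -2*√23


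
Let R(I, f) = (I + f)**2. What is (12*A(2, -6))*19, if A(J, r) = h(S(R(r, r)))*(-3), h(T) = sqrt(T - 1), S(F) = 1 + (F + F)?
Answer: -8208*sqrt(2) ≈ -11608.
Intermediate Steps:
S(F) = 1 + 2*F
h(T) = sqrt(-1 + T)
A(J, r) = -6*sqrt(2)*sqrt(r**2) (A(J, r) = sqrt(-1 + (1 + 2*(r + r)**2))*(-3) = sqrt(-1 + (1 + 2*(2*r)**2))*(-3) = sqrt(-1 + (1 + 2*(4*r**2)))*(-3) = sqrt(-1 + (1 + 8*r**2))*(-3) = sqrt(8*r**2)*(-3) = (2*sqrt(2)*sqrt(r**2))*(-3) = -6*sqrt(2)*sqrt(r**2))
(12*A(2, -6))*19 = (12*(-6*sqrt(2)*sqrt((-6)**2)))*19 = (12*(-6*sqrt(2)*sqrt(36)))*19 = (12*(-6*sqrt(2)*6))*19 = (12*(-36*sqrt(2)))*19 = -432*sqrt(2)*19 = -8208*sqrt(2)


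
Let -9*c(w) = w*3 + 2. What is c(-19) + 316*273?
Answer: 776467/9 ≈ 86274.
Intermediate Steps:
c(w) = -2/9 - w/3 (c(w) = -(w*3 + 2)/9 = -(3*w + 2)/9 = -(2 + 3*w)/9 = -2/9 - w/3)
c(-19) + 316*273 = (-2/9 - 1/3*(-19)) + 316*273 = (-2/9 + 19/3) + 86268 = 55/9 + 86268 = 776467/9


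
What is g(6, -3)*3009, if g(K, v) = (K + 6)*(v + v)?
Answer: -216648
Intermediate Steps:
g(K, v) = 2*v*(6 + K) (g(K, v) = (6 + K)*(2*v) = 2*v*(6 + K))
g(6, -3)*3009 = (2*(-3)*(6 + 6))*3009 = (2*(-3)*12)*3009 = -72*3009 = -216648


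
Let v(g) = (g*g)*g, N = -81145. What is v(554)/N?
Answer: -170031464/81145 ≈ -2095.4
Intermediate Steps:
v(g) = g³ (v(g) = g²*g = g³)
v(554)/N = 554³/(-81145) = 170031464*(-1/81145) = -170031464/81145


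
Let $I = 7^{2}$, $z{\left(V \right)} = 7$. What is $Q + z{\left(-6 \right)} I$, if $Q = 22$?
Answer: $365$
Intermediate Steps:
$I = 49$
$Q + z{\left(-6 \right)} I = 22 + 7 \cdot 49 = 22 + 343 = 365$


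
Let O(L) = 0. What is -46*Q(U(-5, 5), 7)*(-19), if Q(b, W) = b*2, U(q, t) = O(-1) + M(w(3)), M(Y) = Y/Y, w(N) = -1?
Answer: 1748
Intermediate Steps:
M(Y) = 1
U(q, t) = 1 (U(q, t) = 0 + 1 = 1)
Q(b, W) = 2*b
-46*Q(U(-5, 5), 7)*(-19) = -92*(-19) = 1748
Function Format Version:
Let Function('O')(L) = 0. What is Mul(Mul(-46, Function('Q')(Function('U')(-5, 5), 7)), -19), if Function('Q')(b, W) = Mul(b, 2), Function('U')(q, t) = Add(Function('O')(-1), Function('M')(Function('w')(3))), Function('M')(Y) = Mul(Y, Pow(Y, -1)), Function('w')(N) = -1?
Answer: 1748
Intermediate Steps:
Function('M')(Y) = 1
Function('U')(q, t) = 1 (Function('U')(q, t) = Add(0, 1) = 1)
Function('Q')(b, W) = Mul(2, b)
Mul(Mul(-46, Function('Q')(Function('U')(-5, 5), 7)), -19) = Mul(Mul(-46, Mul(2, 1)), -19) = Mul(Mul(-46, 2), -19) = Mul(-92, -19) = 1748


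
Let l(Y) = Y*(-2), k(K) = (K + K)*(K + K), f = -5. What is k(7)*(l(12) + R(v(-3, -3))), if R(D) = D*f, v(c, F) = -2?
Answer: -2744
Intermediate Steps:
k(K) = 4*K**2 (k(K) = (2*K)*(2*K) = 4*K**2)
l(Y) = -2*Y
R(D) = -5*D (R(D) = D*(-5) = -5*D)
k(7)*(l(12) + R(v(-3, -3))) = (4*7**2)*(-2*12 - 5*(-2)) = (4*49)*(-24 + 10) = 196*(-14) = -2744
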